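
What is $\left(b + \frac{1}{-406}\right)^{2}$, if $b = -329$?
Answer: $\frac{17842280625}{164836} \approx 1.0824 \cdot 10^{5}$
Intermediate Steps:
$\left(b + \frac{1}{-406}\right)^{2} = \left(-329 + \frac{1}{-406}\right)^{2} = \left(-329 - \frac{1}{406}\right)^{2} = \left(- \frac{133575}{406}\right)^{2} = \frac{17842280625}{164836}$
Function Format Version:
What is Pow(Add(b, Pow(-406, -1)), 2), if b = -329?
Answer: Rational(17842280625, 164836) ≈ 1.0824e+5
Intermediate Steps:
Pow(Add(b, Pow(-406, -1)), 2) = Pow(Add(-329, Pow(-406, -1)), 2) = Pow(Add(-329, Rational(-1, 406)), 2) = Pow(Rational(-133575, 406), 2) = Rational(17842280625, 164836)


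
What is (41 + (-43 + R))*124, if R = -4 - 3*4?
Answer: -2232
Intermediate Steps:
R = -16 (R = -4 - 12 = -16)
(41 + (-43 + R))*124 = (41 + (-43 - 16))*124 = (41 - 59)*124 = -18*124 = -2232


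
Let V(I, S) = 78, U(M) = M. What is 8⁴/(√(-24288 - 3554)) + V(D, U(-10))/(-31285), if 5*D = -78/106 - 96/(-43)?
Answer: -78/31285 - 2048*I*√27842/13921 ≈ -0.0024932 - 24.548*I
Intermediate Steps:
D = 3411/11395 (D = (-78/106 - 96/(-43))/5 = (-78*1/106 - 96*(-1/43))/5 = (-39/53 + 96/43)/5 = (⅕)*(3411/2279) = 3411/11395 ≈ 0.29934)
8⁴/(√(-24288 - 3554)) + V(D, U(-10))/(-31285) = 8⁴/(√(-24288 - 3554)) + 78/(-31285) = 4096/(√(-27842)) + 78*(-1/31285) = 4096/((I*√27842)) - 78/31285 = 4096*(-I*√27842/27842) - 78/31285 = -2048*I*√27842/13921 - 78/31285 = -78/31285 - 2048*I*√27842/13921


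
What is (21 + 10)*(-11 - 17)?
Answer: -868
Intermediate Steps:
(21 + 10)*(-11 - 17) = 31*(-28) = -868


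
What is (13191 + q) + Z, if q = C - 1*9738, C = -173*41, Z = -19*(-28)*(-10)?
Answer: -8960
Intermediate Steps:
Z = -5320 (Z = 532*(-10) = -5320)
C = -7093
q = -16831 (q = -7093 - 1*9738 = -7093 - 9738 = -16831)
(13191 + q) + Z = (13191 - 16831) - 5320 = -3640 - 5320 = -8960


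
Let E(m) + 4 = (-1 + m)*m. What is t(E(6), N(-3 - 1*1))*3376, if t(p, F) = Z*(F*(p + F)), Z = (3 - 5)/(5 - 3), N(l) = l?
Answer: 297088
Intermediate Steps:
E(m) = -4 + m*(-1 + m) (E(m) = -4 + (-1 + m)*m = -4 + m*(-1 + m))
Z = -1 (Z = -2/2 = -2*1/2 = -1)
t(p, F) = -F*(F + p) (t(p, F) = -F*(p + F) = -F*(F + p))
t(E(6), N(-3 - 1*1))*3376 = -(-3 - 1*1)*((-3 - 1*1) + (-4 + 6**2 - 1*6))*3376 = -(-3 - 1)*((-3 - 1) + (-4 + 36 - 6))*3376 = -1*(-4)*(-4 + 26)*3376 = -1*(-4)*22*3376 = 88*3376 = 297088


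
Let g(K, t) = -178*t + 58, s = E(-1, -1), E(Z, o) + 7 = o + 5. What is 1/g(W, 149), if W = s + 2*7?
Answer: -1/26464 ≈ -3.7787e-5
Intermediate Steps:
E(Z, o) = -2 + o (E(Z, o) = -7 + (o + 5) = -7 + (5 + o) = -2 + o)
s = -3 (s = -2 - 1 = -3)
W = 11 (W = -3 + 2*7 = -3 + 14 = 11)
g(K, t) = 58 - 178*t
1/g(W, 149) = 1/(58 - 178*149) = 1/(58 - 26522) = 1/(-26464) = -1/26464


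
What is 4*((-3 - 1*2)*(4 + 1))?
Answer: -100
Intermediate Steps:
4*((-3 - 1*2)*(4 + 1)) = 4*((-3 - 2)*5) = 4*(-5*5) = 4*(-25) = -100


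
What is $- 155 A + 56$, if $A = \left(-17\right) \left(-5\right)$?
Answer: $-13119$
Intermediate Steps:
$A = 85$
$- 155 A + 56 = \left(-155\right) 85 + 56 = -13175 + 56 = -13119$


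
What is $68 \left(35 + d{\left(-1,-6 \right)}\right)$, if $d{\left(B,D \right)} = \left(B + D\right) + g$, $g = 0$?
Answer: $1904$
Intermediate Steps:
$d{\left(B,D \right)} = B + D$ ($d{\left(B,D \right)} = \left(B + D\right) + 0 = B + D$)
$68 \left(35 + d{\left(-1,-6 \right)}\right) = 68 \left(35 - 7\right) = 68 \cdot 28 = 1904$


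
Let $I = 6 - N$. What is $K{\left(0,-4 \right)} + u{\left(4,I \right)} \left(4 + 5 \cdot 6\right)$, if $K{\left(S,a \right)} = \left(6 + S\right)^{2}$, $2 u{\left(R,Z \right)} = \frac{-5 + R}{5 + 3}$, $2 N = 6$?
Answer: $\frac{271}{8} \approx 33.875$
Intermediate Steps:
$N = 3$ ($N = \frac{1}{2} \cdot 6 = 3$)
$I = 3$ ($I = 6 - 3 = 3$)
$u{\left(R,Z \right)} = - \frac{5}{16} + \frac{R}{16}$ ($u{\left(R,Z \right)} = \frac{\left(-5 + R\right) \frac{1}{5 + 3}}{2} = \frac{\left(-5 + R\right) \frac{1}{8}}{2} = \frac{- \frac{5}{8} + \frac{R}{8}}{2} = - \frac{5}{16} + \frac{R}{16}$)
$K{\left(0,-4 \right)} + u{\left(4,I \right)} \left(4 + 5 \cdot 6\right) = \left(6 + 0\right)^{2} + \left(- \frac{5}{16} + \frac{1}{16} \cdot 4\right) \left(4 + 5 \cdot 6\right) = 6^{2} + \left(- \frac{5}{16} + \frac{1}{4}\right) \left(4 + 30\right) = 36 - \frac{17}{8} = \frac{271}{8}$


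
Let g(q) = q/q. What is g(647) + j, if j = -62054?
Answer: -62053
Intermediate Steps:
g(q) = 1
g(647) + j = 1 - 62054 = -62053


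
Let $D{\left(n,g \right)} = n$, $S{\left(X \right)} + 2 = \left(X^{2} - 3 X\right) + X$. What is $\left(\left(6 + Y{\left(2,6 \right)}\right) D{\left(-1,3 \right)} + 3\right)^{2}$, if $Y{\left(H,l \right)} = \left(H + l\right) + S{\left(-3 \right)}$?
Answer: $576$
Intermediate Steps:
$S{\left(X \right)} = -2 + X^{2} - 2 X$ ($S{\left(X \right)} = -2 + \left(\left(X^{2} - 3 X\right) + X\right) = -2 + \left(X^{2} - 2 X\right) = -2 + X^{2} - 2 X$)
$Y{\left(H,l \right)} = 13 + H + l$ ($Y{\left(H,l \right)} = \left(H + l\right) - \left(-4 - 9\right) = \left(H + l\right) + \left(-2 + 9 + 6\right) = \left(H + l\right) + 13 = 13 + H + l$)
$\left(\left(6 + Y{\left(2,6 \right)}\right) D{\left(-1,3 \right)} + 3\right)^{2} = \left(\left(6 + \left(13 + 2 + 6\right)\right) \left(-1\right) + 3\right)^{2} = \left(\left(6 + 21\right) \left(-1\right) + 3\right)^{2} = \left(27 \left(-1\right) + 3\right)^{2} = \left(-27 + 3\right)^{2} = \left(-24\right)^{2} = 576$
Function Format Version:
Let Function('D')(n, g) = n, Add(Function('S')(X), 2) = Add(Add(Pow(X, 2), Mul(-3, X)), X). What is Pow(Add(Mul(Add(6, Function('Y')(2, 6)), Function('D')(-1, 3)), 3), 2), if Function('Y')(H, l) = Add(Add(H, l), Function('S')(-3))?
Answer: 576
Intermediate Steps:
Function('S')(X) = Add(-2, Pow(X, 2), Mul(-2, X)) (Function('S')(X) = Add(-2, Add(Add(Pow(X, 2), Mul(-3, X)), X)) = Add(-2, Add(Pow(X, 2), Mul(-2, X))) = Add(-2, Pow(X, 2), Mul(-2, X)))
Function('Y')(H, l) = Add(13, H, l) (Function('Y')(H, l) = Add(Add(H, l), Add(-2, Pow(-3, 2), Mul(-2, -3))) = Add(Add(H, l), Add(-2, 9, 6)) = Add(Add(H, l), 13) = Add(13, H, l))
Pow(Add(Mul(Add(6, Function('Y')(2, 6)), Function('D')(-1, 3)), 3), 2) = Pow(Add(Mul(Add(6, Add(13, 2, 6)), -1), 3), 2) = Pow(Add(Mul(Add(6, 21), -1), 3), 2) = Pow(Add(Mul(27, -1), 3), 2) = Pow(Add(-27, 3), 2) = Pow(-24, 2) = 576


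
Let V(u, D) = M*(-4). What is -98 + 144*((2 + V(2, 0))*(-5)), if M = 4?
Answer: 9982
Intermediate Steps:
V(u, D) = -16 (V(u, D) = 4*(-4) = -16)
-98 + 144*((2 + V(2, 0))*(-5)) = -98 + 144*((2 - 16)*(-5)) = -98 + 144*(-14*(-5)) = -98 + 144*70 = -98 + 10080 = 9982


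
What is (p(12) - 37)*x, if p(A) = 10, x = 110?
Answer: -2970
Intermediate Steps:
(p(12) - 37)*x = (10 - 37)*110 = -27*110 = -2970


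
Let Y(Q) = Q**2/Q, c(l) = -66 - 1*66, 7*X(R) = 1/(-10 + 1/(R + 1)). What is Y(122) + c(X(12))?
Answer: -10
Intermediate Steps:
X(R) = 1/(7*(-10 + 1/(1 + R))) (X(R) = 1/(7*(-10 + 1/(R + 1))) = 1/(7*(-10 + 1/(1 + R))))
c(l) = -132 (c(l) = -66 - 66 = -132)
Y(Q) = Q
Y(122) + c(X(12)) = 122 - 132 = -10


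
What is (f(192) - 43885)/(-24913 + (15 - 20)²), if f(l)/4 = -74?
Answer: 14727/8296 ≈ 1.7752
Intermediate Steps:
f(l) = -296 (f(l) = 4*(-74) = -296)
(f(192) - 43885)/(-24913 + (15 - 20)²) = (-296 - 43885)/(-24913 + (15 - 20)²) = -44181/(-24913 + (-5)²) = -44181/(-24913 + 25) = -44181/(-24888) = -44181*(-1/24888) = 14727/8296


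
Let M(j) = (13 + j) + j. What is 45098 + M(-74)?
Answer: 44963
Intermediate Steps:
M(j) = 13 + 2*j
45098 + M(-74) = 45098 + (13 + 2*(-74)) = 45098 + (13 - 148) = 45098 - 135 = 44963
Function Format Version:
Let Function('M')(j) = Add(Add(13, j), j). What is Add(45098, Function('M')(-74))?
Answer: 44963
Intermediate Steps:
Function('M')(j) = Add(13, Mul(2, j))
Add(45098, Function('M')(-74)) = Add(45098, Add(13, Mul(2, -74))) = Add(45098, Add(13, -148)) = Add(45098, -135) = 44963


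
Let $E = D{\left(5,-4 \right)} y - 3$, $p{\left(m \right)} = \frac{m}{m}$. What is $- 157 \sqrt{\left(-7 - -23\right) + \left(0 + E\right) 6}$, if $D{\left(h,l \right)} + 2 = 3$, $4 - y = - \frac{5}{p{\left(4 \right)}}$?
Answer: $- 314 \sqrt{13} \approx -1132.1$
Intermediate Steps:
$p{\left(m \right)} = 1$
$y = 9$ ($y = 4 - - \frac{5}{1} = 4 - \left(-5\right) 1 = 4 - -5 = 4 + 5 = 9$)
$D{\left(h,l \right)} = 1$ ($D{\left(h,l \right)} = -2 + 3 = 1$)
$E = 6$ ($E = 1 \cdot 9 - 3 = 9 - 3 = 6$)
$- 157 \sqrt{\left(-7 - -23\right) + \left(0 + E\right) 6} = - 157 \sqrt{\left(-7 - -23\right) + \left(0 + 6\right) 6} = - 157 \sqrt{\left(-7 + 23\right) + 6 \cdot 6} = - 157 \sqrt{16 + 36} = - 157 \sqrt{52} = - 157 \cdot 2 \sqrt{13} = - 314 \sqrt{13}$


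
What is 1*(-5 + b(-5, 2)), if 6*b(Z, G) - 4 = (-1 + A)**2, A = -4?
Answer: -1/6 ≈ -0.16667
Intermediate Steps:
b(Z, G) = 29/6 (b(Z, G) = 2/3 + (-1 - 4)**2/6 = 2/3 + (1/6)*(-5)**2 = 2/3 + (1/6)*25 = 2/3 + 25/6 = 29/6)
1*(-5 + b(-5, 2)) = 1*(-5 + 29/6) = 1*(-1/6) = -1/6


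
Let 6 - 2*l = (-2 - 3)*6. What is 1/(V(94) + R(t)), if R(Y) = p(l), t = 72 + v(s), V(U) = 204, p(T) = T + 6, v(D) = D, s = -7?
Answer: 1/228 ≈ 0.0043860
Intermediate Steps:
l = 18 (l = 3 - (-2 - 3)*6/2 = 3 - (-5)*6/2 = 3 - ½*(-30) = 3 + 15 = 18)
p(T) = 6 + T
t = 65 (t = 72 - 7 = 65)
R(Y) = 24 (R(Y) = 6 + 18 = 24)
1/(V(94) + R(t)) = 1/(204 + 24) = 1/228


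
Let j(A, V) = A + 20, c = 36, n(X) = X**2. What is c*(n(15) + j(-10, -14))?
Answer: 8460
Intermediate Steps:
j(A, V) = 20 + A
c*(n(15) + j(-10, -14)) = 36*(15**2 + (20 - 10)) = 36*(225 + 10) = 36*235 = 8460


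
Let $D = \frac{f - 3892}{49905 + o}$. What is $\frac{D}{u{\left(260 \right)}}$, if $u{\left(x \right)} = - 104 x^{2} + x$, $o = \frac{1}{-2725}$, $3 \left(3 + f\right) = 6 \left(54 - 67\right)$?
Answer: $\frac{712315}{63735776031824} \approx 1.1176 \cdot 10^{-8}$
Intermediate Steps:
$f = -29$ ($f = -3 + \frac{6 \left(54 - 67\right)}{3} = -3 + \frac{6 \left(-13\right)}{3} = -3 + \frac{1}{3} \left(-78\right) = -3 - 26 = -29$)
$o = - \frac{1}{2725} \approx -0.00036697$
$u{\left(x \right)} = x - 104 x^{2}$
$D = - \frac{10684725}{135991124}$ ($D = \frac{-29 - 3892}{49905 - \frac{1}{2725}} = - \frac{3921}{\frac{135991124}{2725}} = \left(-3921\right) \frac{2725}{135991124} = - \frac{10684725}{135991124} \approx -0.078569$)
$\frac{D}{u{\left(260 \right)}} = - \frac{10684725}{135991124 \cdot 260 \left(1 - 27040\right)} = - \frac{10684725}{135991124 \cdot 260 \left(-27039\right)} = - \frac{10684725}{135991124 \left(-7030140\right)} = \left(- \frac{10684725}{135991124}\right) \left(- \frac{1}{7030140}\right) = \frac{712315}{63735776031824}$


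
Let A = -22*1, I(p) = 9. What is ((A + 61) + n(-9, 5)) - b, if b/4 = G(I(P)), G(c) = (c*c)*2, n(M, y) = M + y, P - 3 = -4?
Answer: -613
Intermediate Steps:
P = -1 (P = 3 - 4 = -1)
A = -22
G(c) = 2*c**2 (G(c) = c**2*2 = 2*c**2)
b = 648 (b = 4*(2*9**2) = 4*(2*81) = 4*162 = 648)
((A + 61) + n(-9, 5)) - b = ((-22 + 61) + (-9 + 5)) - 1*648 = (39 - 4) - 648 = 35 - 648 = -613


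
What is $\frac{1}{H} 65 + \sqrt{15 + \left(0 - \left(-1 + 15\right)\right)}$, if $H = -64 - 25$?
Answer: $\frac{24}{89} \approx 0.26966$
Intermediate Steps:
$H = -89$
$\frac{1}{H} 65 + \sqrt{15 + \left(0 - \left(-1 + 15\right)\right)} = \frac{1}{-89} \cdot 65 + \sqrt{15 + \left(0 - \left(-1 + 15\right)\right)} = \left(- \frac{1}{89}\right) 65 + \sqrt{15 + \left(0 - 14\right)} = - \frac{65}{89} + \sqrt{15 + \left(0 - 14\right)} = - \frac{65}{89} + \sqrt{15 - 14} = - \frac{65}{89} + \sqrt{1} = - \frac{65}{89} + 1 = \frac{24}{89}$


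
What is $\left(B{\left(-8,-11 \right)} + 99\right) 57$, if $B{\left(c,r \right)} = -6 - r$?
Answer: $5928$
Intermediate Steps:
$\left(B{\left(-8,-11 \right)} + 99\right) 57 = \left(\left(-6 - -11\right) + 99\right) 57 = \left(\left(-6 + 11\right) + 99\right) 57 = \left(5 + 99\right) 57 = 104 \cdot 57 = 5928$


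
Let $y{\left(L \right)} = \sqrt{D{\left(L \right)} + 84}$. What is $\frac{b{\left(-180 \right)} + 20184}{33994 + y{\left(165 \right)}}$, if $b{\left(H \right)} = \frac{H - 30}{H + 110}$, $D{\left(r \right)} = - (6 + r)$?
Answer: $\frac{686236878}{1155592123} - \frac{20187 i \sqrt{87}}{1155592123} \approx 0.59384 - 0.00016294 i$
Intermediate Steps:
$D{\left(r \right)} = -6 - r$
$y{\left(L \right)} = \sqrt{78 - L}$ ($y{\left(L \right)} = \sqrt{\left(-6 - L\right) + 84} = \sqrt{78 - L}$)
$b{\left(H \right)} = \frac{-30 + H}{110 + H}$
$\frac{b{\left(-180 \right)} + 20184}{33994 + y{\left(165 \right)}} = \frac{\frac{-30 - 180}{110 - 180} + 20184}{33994 + \sqrt{78 - 165}} = \frac{\frac{1}{-70} \left(-210\right) + 20184}{33994 + \sqrt{78 - 165}} = \frac{\left(- \frac{1}{70}\right) \left(-210\right) + 20184}{33994 + \sqrt{-87}} = \frac{3 + 20184}{33994 + i \sqrt{87}} = \frac{20187}{33994 + i \sqrt{87}}$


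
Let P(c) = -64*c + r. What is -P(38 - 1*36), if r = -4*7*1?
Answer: 156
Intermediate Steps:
r = -28 (r = -28*1 = -28)
P(c) = -28 - 64*c (P(c) = -64*c - 28 = -28 - 64*c)
-P(38 - 1*36) = -(-28 - 64*(38 - 1*36)) = -(-28 - 64*(38 - 36)) = -(-28 - 64*2) = -(-28 - 128) = -1*(-156) = 156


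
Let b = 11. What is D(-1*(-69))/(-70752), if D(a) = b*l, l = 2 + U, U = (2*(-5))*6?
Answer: 29/3216 ≈ 0.0090174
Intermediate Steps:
U = -60 (U = -10*6 = -60)
l = -58 (l = 2 - 60 = -58)
D(a) = -638 (D(a) = 11*(-58) = -638)
D(-1*(-69))/(-70752) = -638/(-70752) = -638*(-1/70752) = 29/3216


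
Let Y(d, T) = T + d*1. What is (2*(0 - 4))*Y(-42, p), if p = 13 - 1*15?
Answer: 352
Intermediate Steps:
p = -2 (p = 13 - 15 = -2)
Y(d, T) = T + d
(2*(0 - 4))*Y(-42, p) = (2*(0 - 4))*(-2 - 42) = (2*(-4))*(-44) = -8*(-44) = 352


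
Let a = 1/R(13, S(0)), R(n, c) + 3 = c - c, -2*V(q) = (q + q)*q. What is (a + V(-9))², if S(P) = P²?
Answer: 59536/9 ≈ 6615.1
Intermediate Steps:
V(q) = -q² (V(q) = -(q + q)*q/2 = -2*q*q/2 = -q²)
R(n, c) = -3 (R(n, c) = -3 + (c - c) = -3 + 0 = -3)
a = -⅓ (a = 1/(-3) = -⅓ ≈ -0.33333)
(a + V(-9))² = (-⅓ - 1*(-9)²)² = (-⅓ - 1*81)² = (-⅓ - 81)² = (-244/3)² = 59536/9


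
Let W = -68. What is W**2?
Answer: 4624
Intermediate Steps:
W**2 = (-68)**2 = 4624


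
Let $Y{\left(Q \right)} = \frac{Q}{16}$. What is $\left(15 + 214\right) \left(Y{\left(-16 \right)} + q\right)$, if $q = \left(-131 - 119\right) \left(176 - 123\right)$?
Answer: $-3034479$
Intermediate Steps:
$Y{\left(Q \right)} = \frac{Q}{16}$ ($Y{\left(Q \right)} = Q \frac{1}{16} = \frac{Q}{16}$)
$q = -13250$ ($q = \left(-250\right) 53 = -13250$)
$\left(15 + 214\right) \left(Y{\left(-16 \right)} + q\right) = \left(15 + 214\right) \left(\frac{1}{16} \left(-16\right) - 13250\right) = 229 \left(-1 - 13250\right) = 229 \left(-13251\right) = -3034479$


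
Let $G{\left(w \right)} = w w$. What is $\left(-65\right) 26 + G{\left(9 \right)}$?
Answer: $-1609$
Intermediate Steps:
$G{\left(w \right)} = w^{2}$
$\left(-65\right) 26 + G{\left(9 \right)} = \left(-65\right) 26 + 9^{2} = -1690 + 81 = -1609$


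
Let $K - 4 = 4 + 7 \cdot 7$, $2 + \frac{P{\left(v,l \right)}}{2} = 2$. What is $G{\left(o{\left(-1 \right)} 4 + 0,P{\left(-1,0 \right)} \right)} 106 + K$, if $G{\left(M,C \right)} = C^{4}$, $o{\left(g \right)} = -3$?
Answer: $57$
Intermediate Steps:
$P{\left(v,l \right)} = 0$ ($P{\left(v,l \right)} = -4 + 2 \cdot 2 = -4 + 4 = 0$)
$K = 57$ ($K = 4 + \left(4 + 7 \cdot 7\right) = 4 + \left(4 + 49\right) = 4 + 53 = 57$)
$G{\left(o{\left(-1 \right)} 4 + 0,P{\left(-1,0 \right)} \right)} 106 + K = 0^{4} \cdot 106 + 57 = 0 \cdot 106 + 57 = 0 + 57 = 57$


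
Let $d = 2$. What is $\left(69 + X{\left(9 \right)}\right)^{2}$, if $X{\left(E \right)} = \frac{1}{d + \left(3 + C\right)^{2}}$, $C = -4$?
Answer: $\frac{43264}{9} \approx 4807.1$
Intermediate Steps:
$X{\left(E \right)} = \frac{1}{3}$ ($X{\left(E \right)} = \frac{1}{2 + \left(3 - 4\right)^{2}} = \frac{1}{2 + \left(-1\right)^{2}} = \frac{1}{2 + 1} = \frac{1}{3}$)
$\left(69 + X{\left(9 \right)}\right)^{2} = \left(69 + \frac{1}{3}\right)^{2} = \left(\frac{208}{3}\right)^{2} = \frac{43264}{9}$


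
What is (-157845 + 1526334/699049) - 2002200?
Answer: -1509975770871/699049 ≈ -2.1600e+6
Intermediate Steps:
(-157845 + 1526334/699049) - 2002200 = -110339863071/699049 - 2002200 = -1509975770871/699049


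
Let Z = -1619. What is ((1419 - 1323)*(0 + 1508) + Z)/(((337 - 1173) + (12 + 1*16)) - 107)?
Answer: -143149/915 ≈ -156.45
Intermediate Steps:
((1419 - 1323)*(0 + 1508) + Z)/(((337 - 1173) + (12 + 1*16)) - 107) = ((1419 - 1323)*(0 + 1508) - 1619)/(((337 - 1173) + (12 + 1*16)) - 107) = (96*1508 - 1619)/((-836 + (12 + 16)) - 107) = (144768 - 1619)/((-836 + 28) - 107) = 143149/(-808 - 107) = 143149/(-915) = 143149*(-1/915) = -143149/915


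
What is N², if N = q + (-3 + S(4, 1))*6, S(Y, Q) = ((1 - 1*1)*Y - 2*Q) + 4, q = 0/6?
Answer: 36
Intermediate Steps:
q = 0 (q = 0*(⅙) = 0)
S(Y, Q) = 4 - 2*Q (S(Y, Q) = ((1 - 1)*Y - 2*Q) + 4 = (0*Y - 2*Q) + 4 = (0 - 2*Q) + 4 = -2*Q + 4 = 4 - 2*Q)
N = -6 (N = 0 + (-3 + (4 - 2*1))*6 = 0 + (-3 + (4 - 2))*6 = 0 + (-3 + 2)*6 = 0 - 1*6 = 0 - 6 = -6)
N² = (-6)² = 36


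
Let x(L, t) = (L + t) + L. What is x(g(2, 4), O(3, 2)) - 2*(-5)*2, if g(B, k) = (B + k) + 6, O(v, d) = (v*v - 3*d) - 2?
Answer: 45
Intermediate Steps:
O(v, d) = -2 + v² - 3*d (O(v, d) = (v² - 3*d) - 2 = -2 + v² - 3*d)
g(B, k) = 6 + B + k
x(L, t) = t + 2*L
x(g(2, 4), O(3, 2)) - 2*(-5)*2 = ((-2 + 3² - 3*2) + 2*(6 + 2 + 4)) - 2*(-5)*2 = ((-2 + 9 - 6) + 2*12) + 10*2 = (1 + 24) + 20 = 25 + 20 = 45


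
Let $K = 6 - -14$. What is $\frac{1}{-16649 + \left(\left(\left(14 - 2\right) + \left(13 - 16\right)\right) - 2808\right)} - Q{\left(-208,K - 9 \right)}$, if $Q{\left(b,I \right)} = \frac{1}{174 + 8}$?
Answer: $- \frac{755}{136136} \approx -0.0055459$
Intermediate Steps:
$K = 20$ ($K = 6 + 14 = 20$)
$Q{\left(b,I \right)} = \frac{1}{182}$
$\frac{1}{-16649 + \left(\left(\left(14 - 2\right) + \left(13 - 16\right)\right) - 2808\right)} - Q{\left(-208,K - 9 \right)} = \frac{1}{-16649 + \left(\left(\left(14 - 2\right) + \left(13 - 16\right)\right) - 2808\right)} - \frac{1}{182} = \frac{1}{-16649 + \left(\left(12 + \left(13 - 16\right)\right) - 2808\right)} - \frac{1}{182} = \frac{1}{-16649 + \left(\left(12 - 3\right) - 2808\right)} - \frac{1}{182} = \frac{1}{-16649 + \left(9 - 2808\right)} - \frac{1}{182} = \frac{1}{-16649 - 2799} - \frac{1}{182} = \frac{1}{-19448} - \frac{1}{182} = - \frac{1}{19448} - \frac{1}{182} = - \frac{755}{136136}$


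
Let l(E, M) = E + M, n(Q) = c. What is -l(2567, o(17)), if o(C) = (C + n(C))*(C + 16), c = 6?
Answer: -3326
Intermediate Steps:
n(Q) = 6
o(C) = (6 + C)*(16 + C) (o(C) = (C + 6)*(C + 16) = (6 + C)*(16 + C))
-l(2567, o(17)) = -(2567 + (96 + 17² + 22*17)) = -(2567 + (96 + 289 + 374)) = -(2567 + 759) = -1*3326 = -3326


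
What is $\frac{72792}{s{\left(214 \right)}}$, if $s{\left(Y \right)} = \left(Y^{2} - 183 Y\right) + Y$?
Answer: $\frac{9099}{856} \approx 10.63$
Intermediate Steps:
$s{\left(Y \right)} = Y^{2} - 182 Y$
$\frac{72792}{s{\left(214 \right)}} = \frac{72792}{214 \left(-182 + 214\right)} = \frac{72792}{214 \cdot 32} = \frac{72792}{6848} = 72792 \cdot \frac{1}{6848} = \frac{9099}{856}$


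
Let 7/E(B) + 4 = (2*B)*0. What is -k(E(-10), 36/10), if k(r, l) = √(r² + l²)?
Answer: -√6409/20 ≈ -4.0028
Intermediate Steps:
E(B) = -7/4 (E(B) = 7/(-4 + (2*B)*0) = 7/(-4 + 0) = 7/(-4) = 7*(-¼) = -7/4)
k(r, l) = √(l² + r²)
-k(E(-10), 36/10) = -√((36/10)² + (-7/4)²) = -√((36*(⅒))² + 49/16) = -√((18/5)² + 49/16) = -√(324/25 + 49/16) = -√(6409/400) = -√6409/20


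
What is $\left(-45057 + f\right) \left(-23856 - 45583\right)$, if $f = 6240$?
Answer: $2695413663$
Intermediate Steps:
$\left(-45057 + f\right) \left(-23856 - 45583\right) = \left(-45057 + 6240\right) \left(-23856 - 45583\right) = \left(-38817\right) \left(-69439\right) = 2695413663$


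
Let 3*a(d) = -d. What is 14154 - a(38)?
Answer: 42500/3 ≈ 14167.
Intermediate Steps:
a(d) = -d/3 (a(d) = (-d)/3 = -d/3)
14154 - a(38) = 14154 - (-1)*38/3 = 14154 - 1*(-38/3) = 14154 + 38/3 = 42500/3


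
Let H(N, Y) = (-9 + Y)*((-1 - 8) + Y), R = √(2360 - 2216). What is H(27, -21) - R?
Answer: 888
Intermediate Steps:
R = 12 (R = √144 = 12)
H(N, Y) = (-9 + Y)² (H(N, Y) = (-9 + Y)*(-9 + Y) = (-9 + Y)²)
H(27, -21) - R = (-9 - 21)² - 1*12 = (-30)² - 12 = 900 - 12 = 888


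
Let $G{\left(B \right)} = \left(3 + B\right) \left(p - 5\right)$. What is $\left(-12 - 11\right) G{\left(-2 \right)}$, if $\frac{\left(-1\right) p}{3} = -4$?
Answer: $-161$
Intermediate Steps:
$p = 12$ ($p = \left(-3\right) \left(-4\right) = 12$)
$G{\left(B \right)} = 21 + 7 B$ ($G{\left(B \right)} = \left(3 + B\right) \left(12 - 5\right) = \left(3 + B\right) 7 = 21 + 7 B$)
$\left(-12 - 11\right) G{\left(-2 \right)} = \left(-12 - 11\right) \left(21 + 7 \left(-2\right)\right) = - 23 \left(21 - 14\right) = \left(-23\right) 7 = -161$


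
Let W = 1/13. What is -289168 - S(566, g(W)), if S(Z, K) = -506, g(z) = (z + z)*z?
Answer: -288662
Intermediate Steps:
W = 1/13 ≈ 0.076923
g(z) = 2*z**2 (g(z) = (2*z)*z = 2*z**2)
-289168 - S(566, g(W)) = -289168 - 1*(-506) = -289168 + 506 = -288662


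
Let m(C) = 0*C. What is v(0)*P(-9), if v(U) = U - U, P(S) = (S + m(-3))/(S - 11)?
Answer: 0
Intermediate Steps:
m(C) = 0
P(S) = S/(-11 + S) (P(S) = (S + 0)/(S - 11) = S/(-11 + S))
v(U) = 0
v(0)*P(-9) = 0*(-9/(-11 - 9)) = 0*(-9/(-20)) = 0*(-9*(-1/20)) = 0*(9/20) = 0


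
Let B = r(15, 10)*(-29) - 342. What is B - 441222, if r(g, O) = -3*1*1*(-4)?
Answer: -441912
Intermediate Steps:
r(g, O) = 12 (r(g, O) = -3*(-4) = 12)
B = -690 (B = 12*(-29) - 342 = -348 - 342 = -690)
B - 441222 = -690 - 441222 = -441912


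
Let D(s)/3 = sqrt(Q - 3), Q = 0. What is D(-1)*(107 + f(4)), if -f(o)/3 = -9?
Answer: 402*I*sqrt(3) ≈ 696.28*I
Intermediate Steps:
D(s) = 3*I*sqrt(3) (D(s) = 3*sqrt(0 - 3) = 3*sqrt(-3) = 3*(I*sqrt(3)) = 3*I*sqrt(3))
f(o) = 27 (f(o) = -3*(-9) = 27)
D(-1)*(107 + f(4)) = (3*I*sqrt(3))*(107 + 27) = (3*I*sqrt(3))*134 = 402*I*sqrt(3)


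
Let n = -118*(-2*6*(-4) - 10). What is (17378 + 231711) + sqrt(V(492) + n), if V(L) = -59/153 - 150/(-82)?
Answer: 249089 + 2*I*sqrt(4899748993)/2091 ≈ 2.4909e+5 + 66.952*I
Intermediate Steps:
V(L) = 9056/6273 (V(L) = -59*1/153 - 150*(-1/82) = -59/153 + 75/41 = 9056/6273)
n = -4484 (n = -118*(-12*(-4) - 10) = -118*(48 - 10) = -118*38 = -4484)
(17378 + 231711) + sqrt(V(492) + n) = (17378 + 231711) + sqrt(9056/6273 - 4484) = 249089 + sqrt(-28119076/6273) = 249089 + 2*I*sqrt(4899748993)/2091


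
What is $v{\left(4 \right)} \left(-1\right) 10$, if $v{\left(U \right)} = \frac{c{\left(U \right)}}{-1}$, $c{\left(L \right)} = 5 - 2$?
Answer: $30$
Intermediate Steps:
$c{\left(L \right)} = 3$ ($c{\left(L \right)} = 5 - 2 = 3$)
$v{\left(U \right)} = -3$ ($v{\left(U \right)} = \frac{3}{-1} = 3 \left(-1\right) = -3$)
$v{\left(4 \right)} \left(-1\right) 10 = \left(-3\right) \left(-1\right) 10 = 3 \cdot 10 = 30$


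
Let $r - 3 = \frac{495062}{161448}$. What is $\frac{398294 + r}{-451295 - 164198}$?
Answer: $- \frac{32152374559}{49685056932} \approx -0.64712$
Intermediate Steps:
$r = \frac{489703}{80724}$ ($r = 3 + \frac{495062}{161448} = 3 + 495062 \cdot \frac{1}{161448} = 3 + \frac{247531}{80724} = \frac{489703}{80724} \approx 6.0664$)
$\frac{398294 + r}{-451295 - 164198} = \frac{398294 + \frac{489703}{80724}}{-451295 - 164198} = \frac{32152374559}{80724 \left(-615493\right)} = \frac{32152374559}{80724} \left(- \frac{1}{615493}\right) = - \frac{32152374559}{49685056932}$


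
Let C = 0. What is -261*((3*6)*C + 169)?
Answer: -44109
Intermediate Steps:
-261*((3*6)*C + 169) = -261*((3*6)*0 + 169) = -261*(18*0 + 169) = -261*(0 + 169) = -261*169 = -44109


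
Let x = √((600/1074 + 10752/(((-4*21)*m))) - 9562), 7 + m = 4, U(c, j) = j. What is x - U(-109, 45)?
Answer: -45 + 7*I*√56018766/537 ≈ -45.0 + 97.564*I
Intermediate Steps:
m = -3 (m = -7 + 4 = -3)
x = 7*I*√56018766/537 (x = √((600/1074 + 10752/((-4*21*(-3)))) - 9562) = √((600*(1/1074) + 10752/((-84*(-3)))) - 9562) = √((100/179 + 10752/252) - 9562) = √((100/179 + 10752*(1/252)) - 9562) = √((100/179 + 128/3) - 9562) = √(23212/537 - 9562) = √(-5111582/537) = 7*I*√56018766/537 ≈ 97.564*I)
x - U(-109, 45) = 7*I*√56018766/537 - 1*45 = 7*I*√56018766/537 - 45 = -45 + 7*I*√56018766/537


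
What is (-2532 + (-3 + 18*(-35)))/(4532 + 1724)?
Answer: -3165/6256 ≈ -0.50591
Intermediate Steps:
(-2532 + (-3 + 18*(-35)))/(4532 + 1724) = (-2532 + (-3 - 630))/6256 = (-2532 - 633)*(1/6256) = -3165*1/6256 = -3165/6256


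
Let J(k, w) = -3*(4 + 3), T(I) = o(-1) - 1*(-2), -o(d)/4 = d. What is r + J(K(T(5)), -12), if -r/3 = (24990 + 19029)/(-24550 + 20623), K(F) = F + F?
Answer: 16530/1309 ≈ 12.628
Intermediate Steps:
o(d) = -4*d
T(I) = 6 (T(I) = -4*(-1) - 1*(-2) = 4 + 2 = 6)
K(F) = 2*F
J(k, w) = -21 (J(k, w) = -3*7 = -21)
r = 44019/1309 (r = -3*(24990 + 19029)/(-24550 + 20623) = -132057/(-3927) = -132057*(-1)/3927 = -3*(-14673/1309) = 44019/1309 ≈ 33.628)
r + J(K(T(5)), -12) = 44019/1309 - 21 = 16530/1309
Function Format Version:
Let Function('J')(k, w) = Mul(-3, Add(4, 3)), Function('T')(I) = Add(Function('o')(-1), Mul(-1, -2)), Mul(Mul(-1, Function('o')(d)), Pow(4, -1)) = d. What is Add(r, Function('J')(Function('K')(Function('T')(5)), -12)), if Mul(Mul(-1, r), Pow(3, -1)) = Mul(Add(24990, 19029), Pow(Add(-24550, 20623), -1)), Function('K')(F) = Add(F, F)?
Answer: Rational(16530, 1309) ≈ 12.628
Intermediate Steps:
Function('o')(d) = Mul(-4, d)
Function('T')(I) = 6 (Function('T')(I) = Add(Mul(-4, -1), Mul(-1, -2)) = Add(4, 2) = 6)
Function('K')(F) = Mul(2, F)
Function('J')(k, w) = -21 (Function('J')(k, w) = Mul(-3, 7) = -21)
r = Rational(44019, 1309) (r = Mul(-3, Mul(Add(24990, 19029), Pow(Add(-24550, 20623), -1))) = Mul(-3, Mul(44019, Pow(-3927, -1))) = Mul(-3, Mul(44019, Rational(-1, 3927))) = Mul(-3, Rational(-14673, 1309)) = Rational(44019, 1309) ≈ 33.628)
Add(r, Function('J')(Function('K')(Function('T')(5)), -12)) = Add(Rational(44019, 1309), -21) = Rational(16530, 1309)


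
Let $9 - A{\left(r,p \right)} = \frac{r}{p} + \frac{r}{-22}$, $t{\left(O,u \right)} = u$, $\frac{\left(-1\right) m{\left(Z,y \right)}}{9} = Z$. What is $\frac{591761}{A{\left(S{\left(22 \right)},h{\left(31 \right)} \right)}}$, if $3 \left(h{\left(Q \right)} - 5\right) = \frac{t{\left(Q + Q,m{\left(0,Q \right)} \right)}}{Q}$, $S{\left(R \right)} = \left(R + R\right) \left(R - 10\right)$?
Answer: $- \frac{2958805}{363} \approx -8151.0$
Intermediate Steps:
$m{\left(Z,y \right)} = - 9 Z$
$S{\left(R \right)} = 2 R \left(-10 + R\right)$
$h{\left(Q \right)} = 5$ ($h{\left(Q \right)} = 5 + \frac{\left(-9\right) 0 \frac{1}{Q}}{3} = 5 + \frac{0 \frac{1}{Q}}{3} = 5 + \frac{1}{3} \cdot 0 = 5 + 0 = 5$)
$A{\left(r,p \right)} = 9 + \frac{r}{22} - \frac{r}{p}$ ($A{\left(r,p \right)} = 9 - \left(\frac{r}{p} + \frac{r}{-22}\right) = 9 - \left(\frac{r}{p} + r \left(- \frac{1}{22}\right)\right) = 9 - \left(\frac{r}{p} - \frac{r}{22}\right) = 9 - \left(- \frac{r}{22} + \frac{r}{p}\right) = 9 + \left(\frac{r}{22} - \frac{r}{p}\right) = 9 + \frac{r}{22} - \frac{r}{p}$)
$\frac{591761}{A{\left(S{\left(22 \right)},h{\left(31 \right)} \right)}} = \frac{591761}{9 + \frac{2 \cdot 22 \left(-10 + 22\right)}{22} - \frac{2 \cdot 22 \left(-10 + 22\right)}{5}} = \frac{591761}{9 + \frac{2 \cdot 22 \cdot 12}{22} - 2 \cdot 22 \cdot 12 \cdot \frac{1}{5}} = \frac{591761}{9 + \frac{1}{22} \cdot 528 - 528 \cdot \frac{1}{5}} = \frac{591761}{9 + 24 - \frac{528}{5}} = \frac{591761}{- \frac{363}{5}} = 591761 \left(- \frac{5}{363}\right) = - \frac{2958805}{363}$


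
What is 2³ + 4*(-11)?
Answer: -36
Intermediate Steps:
2³ + 4*(-11) = 8 - 44 = -36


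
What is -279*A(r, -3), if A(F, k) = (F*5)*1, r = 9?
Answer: -12555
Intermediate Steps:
A(F, k) = 5*F (A(F, k) = (5*F)*1 = 5*F)
-279*A(r, -3) = -1395*9 = -279*45 = -12555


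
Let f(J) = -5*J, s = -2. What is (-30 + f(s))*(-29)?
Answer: 580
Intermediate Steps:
(-30 + f(s))*(-29) = (-30 - 5*(-2))*(-29) = (-30 + 10)*(-29) = -20*(-29) = 580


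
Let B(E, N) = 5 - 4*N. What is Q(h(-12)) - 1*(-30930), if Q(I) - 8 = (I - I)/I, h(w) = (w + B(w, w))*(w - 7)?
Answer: 30938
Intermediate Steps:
h(w) = (-7 + w)*(5 - 3*w) (h(w) = (w + (5 - 4*w))*(w - 7) = (5 - 3*w)*(-7 + w) = (-7 + w)*(5 - 3*w))
Q(I) = 8 (Q(I) = 8 + (I - I)/I = 8 + 0/I = 8 + 0 = 8)
Q(h(-12)) - 1*(-30930) = 8 - 1*(-30930) = 8 + 30930 = 30938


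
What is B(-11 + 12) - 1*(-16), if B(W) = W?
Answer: 17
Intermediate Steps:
B(-11 + 12) - 1*(-16) = (-11 + 12) - 1*(-16) = 1 + 16 = 17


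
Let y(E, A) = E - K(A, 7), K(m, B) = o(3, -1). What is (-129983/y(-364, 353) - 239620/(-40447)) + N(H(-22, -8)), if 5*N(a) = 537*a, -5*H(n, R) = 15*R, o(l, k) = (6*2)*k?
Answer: 19109066607/6471520 ≈ 2952.8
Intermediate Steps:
o(l, k) = 12*k
H(n, R) = -3*R
K(m, B) = -12 (K(m, B) = 12*(-1) = -12)
y(E, A) = 12 + E (y(E, A) = E - 1*(-12) = E + 12 = 12 + E)
N(a) = 537*a/5 (N(a) = (537*a)/5 = 537*a/5)
(-129983/y(-364, 353) - 239620/(-40447)) + N(H(-22, -8)) = (-129983/(12 - 364) - 239620/(-40447)) + 537*(-3*(-8))/5 = (-129983/(-352) - 239620*(-1/40447)) + (537/5)*24 = (-129983*(-1/352) + 239620/40447) + 12888/5 = (129983/352 + 239620/40447) + 12888/5 = 485615331/1294304 + 12888/5 = 19109066607/6471520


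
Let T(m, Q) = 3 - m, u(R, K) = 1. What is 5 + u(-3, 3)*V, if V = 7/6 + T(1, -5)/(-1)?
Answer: 25/6 ≈ 4.1667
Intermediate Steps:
V = -5/6 (V = 7/6 + (3 - 1*1)/(-1) = 7*(1/6) + (3 - 1)*(-1) = 7/6 + 2*(-1) = 7/6 - 2 = -5/6 ≈ -0.83333)
5 + u(-3, 3)*V = 5 + 1*(-5/6) = 5 - 5/6 = 25/6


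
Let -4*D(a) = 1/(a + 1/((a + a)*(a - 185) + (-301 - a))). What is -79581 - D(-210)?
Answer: -11084006511845/139279556 ≈ -79581.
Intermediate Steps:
D(a) = -1/(4*(a + 1/(-301 - a + 2*a*(-185 + a)))) (D(a) = -1/(4*(a + 1/((a + a)*(a - 185) + (-301 - a)))) = -1/(4*(a + 1/((2*a)*(-185 + a) + (-301 - a)))) = -1/(4*(a + 1/(2*a*(-185 + a) + (-301 - a)))) = -1/(4*(a + 1/(-301 - a + 2*a*(-185 + a)))))
-79581 - D(-210) = -79581 - (301 - 2*(-210)² + 371*(-210))/(4*(1 - 371*(-210)² - 301*(-210) + 2*(-210)³)) = -79581 - (301 - 2*44100 - 77910)/(4*(1 - 371*44100 + 63210 + 2*(-9261000))) = -79581 - (301 - 88200 - 77910)/(4*(1 - 16361100 + 63210 - 18522000)) = -79581 - (-165809)/(4*(-34819889)) = -79581 - (-1)*(-165809)/(4*34819889) = -79581 - 1*165809/139279556 = -79581 - 165809/139279556 = -11084006511845/139279556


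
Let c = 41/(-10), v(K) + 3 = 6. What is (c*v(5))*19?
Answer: -2337/10 ≈ -233.70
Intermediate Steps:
v(K) = 3 (v(K) = -3 + 6 = 3)
c = -41/10 (c = 41*(-1/10) = -41/10 ≈ -4.1000)
(c*v(5))*19 = -41/10*3*19 = -123/10*19 = -2337/10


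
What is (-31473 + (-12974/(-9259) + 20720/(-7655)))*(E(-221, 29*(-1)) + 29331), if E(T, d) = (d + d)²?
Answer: -14587362396779705/14175529 ≈ -1.0291e+9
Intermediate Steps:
E(T, d) = 4*d² (E(T, d) = (2*d)² = 4*d²)
(-31473 + (-12974/(-9259) + 20720/(-7655)))*(E(-221, 29*(-1)) + 29331) = (-31473 + (-12974/(-9259) + 20720/(-7655)))*(4*(29*(-1))² + 29331) = (-31473 + (-12974*(-1/9259) + 20720*(-1/7655)))*(4*(-29)² + 29331) = (-31473 + (12974/9259 - 4144/1531))*(4*841 + 29331) = (-31473 - 18506102/14175529)*(3364 + 29331) = -446164930319/14175529*32695 = -14587362396779705/14175529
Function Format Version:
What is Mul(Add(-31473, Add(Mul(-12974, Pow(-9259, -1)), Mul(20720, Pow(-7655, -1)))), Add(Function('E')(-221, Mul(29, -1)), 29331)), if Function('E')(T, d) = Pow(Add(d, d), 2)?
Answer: Rational(-14587362396779705, 14175529) ≈ -1.0291e+9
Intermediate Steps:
Function('E')(T, d) = Mul(4, Pow(d, 2)) (Function('E')(T, d) = Pow(Mul(2, d), 2) = Mul(4, Pow(d, 2)))
Mul(Add(-31473, Add(Mul(-12974, Pow(-9259, -1)), Mul(20720, Pow(-7655, -1)))), Add(Function('E')(-221, Mul(29, -1)), 29331)) = Mul(Add(-31473, Add(Mul(-12974, Pow(-9259, -1)), Mul(20720, Pow(-7655, -1)))), Add(Mul(4, Pow(Mul(29, -1), 2)), 29331)) = Mul(Add(-31473, Add(Mul(-12974, Rational(-1, 9259)), Mul(20720, Rational(-1, 7655)))), Add(Mul(4, Pow(-29, 2)), 29331)) = Mul(Add(-31473, Add(Rational(12974, 9259), Rational(-4144, 1531))), Add(Mul(4, 841), 29331)) = Mul(Add(-31473, Rational(-18506102, 14175529)), Add(3364, 29331)) = Mul(Rational(-446164930319, 14175529), 32695) = Rational(-14587362396779705, 14175529)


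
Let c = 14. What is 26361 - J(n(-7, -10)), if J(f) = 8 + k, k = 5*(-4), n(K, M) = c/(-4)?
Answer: 26373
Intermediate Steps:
n(K, M) = -7/2 (n(K, M) = 14/(-4) = 14*(-1/4) = -7/2)
k = -20
J(f) = -12 (J(f) = 8 - 20 = -12)
26361 - J(n(-7, -10)) = 26361 - 1*(-12) = 26361 + 12 = 26373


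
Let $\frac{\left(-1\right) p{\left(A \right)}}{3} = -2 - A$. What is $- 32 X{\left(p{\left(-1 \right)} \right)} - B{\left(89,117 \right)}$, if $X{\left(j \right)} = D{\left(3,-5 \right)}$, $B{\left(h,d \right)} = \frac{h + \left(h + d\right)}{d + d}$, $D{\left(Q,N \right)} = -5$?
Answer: $\frac{37145}{234} \approx 158.74$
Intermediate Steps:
$p{\left(A \right)} = 6 + 3 A$ ($p{\left(A \right)} = - 3 \left(-2 - A\right) = 6 + 3 A$)
$B{\left(h,d \right)} = \frac{d + 2 h}{2 d}$ ($B{\left(h,d \right)} = \frac{h + \left(d + h\right)}{2 d} = \left(d + 2 h\right) \frac{1}{2 d} = \frac{d + 2 h}{2 d}$)
$X{\left(j \right)} = -5$
$- 32 X{\left(p{\left(-1 \right)} \right)} - B{\left(89,117 \right)} = \left(-32\right) \left(-5\right) - \frac{89 + \frac{1}{2} \cdot 117}{117} = 160 - \frac{89 + \frac{117}{2}}{117} = 160 - \frac{1}{117} \cdot \frac{295}{2} = 160 - \frac{295}{234} = \frac{37145}{234}$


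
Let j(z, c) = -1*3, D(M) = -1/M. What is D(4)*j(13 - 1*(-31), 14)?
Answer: ¾ ≈ 0.75000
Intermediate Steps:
j(z, c) = -3
D(4)*j(13 - 1*(-31), 14) = -1/4*(-3) = -1*¼*(-3) = -¼*(-3) = ¾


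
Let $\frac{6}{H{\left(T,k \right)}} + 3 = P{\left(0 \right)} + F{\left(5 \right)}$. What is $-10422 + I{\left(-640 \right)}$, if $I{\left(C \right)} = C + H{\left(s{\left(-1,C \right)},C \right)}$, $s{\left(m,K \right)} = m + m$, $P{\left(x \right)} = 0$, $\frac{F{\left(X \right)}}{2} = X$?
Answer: $- \frac{77428}{7} \approx -11061.0$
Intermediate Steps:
$F{\left(X \right)} = 2 X$
$s{\left(m,K \right)} = 2 m$
$H{\left(T,k \right)} = \frac{6}{7}$ ($H{\left(T,k \right)} = \frac{6}{-3 + \left(0 + 2 \cdot 5\right)} = \frac{6}{-3 + \left(0 + 10\right)} = \frac{6}{-3 + 10} = \frac{6}{7}$)
$I{\left(C \right)} = \frac{6}{7} + C$ ($I{\left(C \right)} = C + \frac{6}{7} = \frac{6}{7} + C$)
$-10422 + I{\left(-640 \right)} = -10422 + \left(\frac{6}{7} - 640\right) = -10422 - \frac{4474}{7} = - \frac{77428}{7}$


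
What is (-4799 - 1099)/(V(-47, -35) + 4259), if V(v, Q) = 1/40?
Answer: -78640/56787 ≈ -1.3848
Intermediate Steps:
V(v, Q) = 1/40
(-4799 - 1099)/(V(-47, -35) + 4259) = (-4799 - 1099)/(1/40 + 4259) = -5898/170361/40 = -5898*40/170361 = -78640/56787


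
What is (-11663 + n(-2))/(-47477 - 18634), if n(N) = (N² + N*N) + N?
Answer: 11657/66111 ≈ 0.17632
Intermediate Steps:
n(N) = N + 2*N² (n(N) = (N² + N²) + N = 2*N² + N = N + 2*N²)
(-11663 + n(-2))/(-47477 - 18634) = (-11663 - 2*(1 + 2*(-2)))/(-47477 - 18634) = (-11663 - 2*(1 - 4))/(-66111) = (-11663 - 2*(-3))*(-1/66111) = (-11663 + 6)*(-1/66111) = -11657*(-1/66111) = 11657/66111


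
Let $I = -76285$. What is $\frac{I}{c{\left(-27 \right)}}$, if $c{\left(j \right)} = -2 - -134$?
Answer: $- \frac{6935}{12} \approx -577.92$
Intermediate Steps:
$c{\left(j \right)} = 132$ ($c{\left(j \right)} = -2 + 134 = 132$)
$\frac{I}{c{\left(-27 \right)}} = - \frac{76285}{132} = \left(-76285\right) \frac{1}{132} = - \frac{6935}{12}$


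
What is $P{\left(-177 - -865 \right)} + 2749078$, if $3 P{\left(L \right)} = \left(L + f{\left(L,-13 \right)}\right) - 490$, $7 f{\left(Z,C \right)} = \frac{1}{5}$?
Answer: $\frac{288660121}{105} \approx 2.7491 \cdot 10^{6}$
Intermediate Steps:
$f{\left(Z,C \right)} = \frac{1}{35}$ ($f{\left(Z,C \right)} = \frac{1}{7 \cdot 5} = \frac{1}{7} \cdot \frac{1}{5} = \frac{1}{35}$)
$P{\left(L \right)} = - \frac{17149}{105} + \frac{L}{3}$ ($P{\left(L \right)} = \frac{\left(L + \frac{1}{35}\right) - 490}{3} = \frac{\left(\frac{1}{35} + L\right) - 490}{3} = \frac{- \frac{17149}{35} + L}{3} = - \frac{17149}{105} + \frac{L}{3}$)
$P{\left(-177 - -865 \right)} + 2749078 = \left(- \frac{17149}{105} + \frac{-177 - -865}{3}\right) + 2749078 = \left(- \frac{17149}{105} + \frac{-177 + 865}{3}\right) + 2749078 = \left(- \frac{17149}{105} + \frac{1}{3} \cdot 688\right) + 2749078 = \left(- \frac{17149}{105} + \frac{688}{3}\right) + 2749078 = \frac{6931}{105} + 2749078 = \frac{288660121}{105}$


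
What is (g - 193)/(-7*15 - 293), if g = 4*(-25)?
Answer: 293/398 ≈ 0.73618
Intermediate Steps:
g = -100
(g - 193)/(-7*15 - 293) = (-100 - 193)/(-7*15 - 293) = -293/(-105 - 293) = -293/(-398) = -293*(-1/398) = 293/398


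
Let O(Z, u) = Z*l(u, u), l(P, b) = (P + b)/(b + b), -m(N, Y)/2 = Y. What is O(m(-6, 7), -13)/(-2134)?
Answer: 7/1067 ≈ 0.0065605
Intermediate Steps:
m(N, Y) = -2*Y
l(P, b) = (P + b)/(2*b) (l(P, b) = (P + b)/((2*b)) = (P + b)*(1/(2*b)) = (P + b)/(2*b))
O(Z, u) = Z (O(Z, u) = Z*((u + u)/(2*u)) = Z*((2*u)/(2*u)) = Z*1 = Z)
O(m(-6, 7), -13)/(-2134) = -2*7/(-2134) = -14*(-1/2134) = 7/1067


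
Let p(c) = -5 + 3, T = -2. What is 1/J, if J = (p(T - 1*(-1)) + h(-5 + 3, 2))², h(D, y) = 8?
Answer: 1/36 ≈ 0.027778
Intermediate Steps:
p(c) = -2
J = 36 (J = (-2 + 8)² = 6² = 36)
1/J = 1/36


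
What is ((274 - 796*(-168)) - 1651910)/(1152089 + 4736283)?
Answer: -54211/210299 ≈ -0.25778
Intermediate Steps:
((274 - 796*(-168)) - 1651910)/(1152089 + 4736283) = ((274 + 133728) - 1651910)/5888372 = (134002 - 1651910)*(1/5888372) = -1517908*1/5888372 = -54211/210299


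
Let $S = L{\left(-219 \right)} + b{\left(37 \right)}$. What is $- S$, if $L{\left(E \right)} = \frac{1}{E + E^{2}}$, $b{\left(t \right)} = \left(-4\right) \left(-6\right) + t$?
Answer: $- \frac{2912263}{47742} \approx -61.0$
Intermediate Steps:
$b{\left(t \right)} = 24 + t$
$S = \frac{2912263}{47742}$ ($S = \frac{1}{\left(-219\right) \left(1 - 219\right)} + \left(24 + 37\right) = - \frac{1}{219 \left(-218\right)} + 61 = \left(- \frac{1}{219}\right) \left(- \frac{1}{218}\right) + 61 = \frac{1}{47742} + 61 = \frac{2912263}{47742} \approx 61.0$)
$- S = \left(-1\right) \frac{2912263}{47742} = - \frac{2912263}{47742}$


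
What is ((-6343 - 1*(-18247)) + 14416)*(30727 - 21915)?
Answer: 231931840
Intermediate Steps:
((-6343 - 1*(-18247)) + 14416)*(30727 - 21915) = ((-6343 + 18247) + 14416)*8812 = (11904 + 14416)*8812 = 26320*8812 = 231931840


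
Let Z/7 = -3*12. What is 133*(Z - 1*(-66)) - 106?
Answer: -24844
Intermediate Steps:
Z = -252 (Z = 7*(-3*12) = 7*(-36) = -252)
133*(Z - 1*(-66)) - 106 = 133*(-252 - 1*(-66)) - 106 = 133*(-252 + 66) - 106 = 133*(-186) - 106 = -24738 - 106 = -24844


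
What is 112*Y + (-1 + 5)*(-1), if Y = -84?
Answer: -9412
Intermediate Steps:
112*Y + (-1 + 5)*(-1) = 112*(-84) + (-1 + 5)*(-1) = -9408 + 4*(-1) = -9408 - 4 = -9412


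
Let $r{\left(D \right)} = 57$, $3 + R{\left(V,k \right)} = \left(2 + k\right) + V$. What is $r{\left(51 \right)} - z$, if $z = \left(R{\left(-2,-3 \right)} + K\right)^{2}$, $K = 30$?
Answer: $-519$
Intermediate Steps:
$R{\left(V,k \right)} = -1 + V + k$ ($R{\left(V,k \right)} = -3 + \left(\left(2 + k\right) + V\right) = -3 + \left(2 + V + k\right) = -1 + V + k$)
$z = 576$ ($z = \left(\left(-1 - 2 - 3\right) + 30\right)^{2} = \left(-6 + 30\right)^{2} = 24^{2} = 576$)
$r{\left(51 \right)} - z = 57 - 576 = -519$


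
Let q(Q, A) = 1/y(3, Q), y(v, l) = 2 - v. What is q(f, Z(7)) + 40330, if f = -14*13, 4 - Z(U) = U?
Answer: 40329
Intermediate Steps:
Z(U) = 4 - U
f = -182
q(Q, A) = -1 (q(Q, A) = 1/(2 - 1*3) = 1/(2 - 3) = 1/(-1) = -1)
q(f, Z(7)) + 40330 = -1 + 40330 = 40329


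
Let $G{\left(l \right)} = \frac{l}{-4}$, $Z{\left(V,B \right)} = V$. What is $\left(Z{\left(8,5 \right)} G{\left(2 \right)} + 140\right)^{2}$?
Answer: $18496$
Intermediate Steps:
$G{\left(l \right)} = - \frac{l}{4}$ ($G{\left(l \right)} = l \left(- \frac{1}{4}\right) = - \frac{l}{4}$)
$\left(Z{\left(8,5 \right)} G{\left(2 \right)} + 140\right)^{2} = \left(8 \left(\left(- \frac{1}{4}\right) 2\right) + 140\right)^{2} = \left(8 \left(- \frac{1}{2}\right) + 140\right)^{2} = \left(-4 + 140\right)^{2} = 136^{2} = 18496$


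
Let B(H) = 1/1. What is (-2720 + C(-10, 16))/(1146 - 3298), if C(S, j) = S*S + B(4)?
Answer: 2619/2152 ≈ 1.2170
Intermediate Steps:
B(H) = 1
C(S, j) = 1 + S² (C(S, j) = S*S + 1 = S² + 1 = 1 + S²)
(-2720 + C(-10, 16))/(1146 - 3298) = (-2720 + (1 + (-10)²))/(1146 - 3298) = (-2720 + (1 + 100))/(-2152) = (-2720 + 101)*(-1/2152) = -2619*(-1/2152) = 2619/2152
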